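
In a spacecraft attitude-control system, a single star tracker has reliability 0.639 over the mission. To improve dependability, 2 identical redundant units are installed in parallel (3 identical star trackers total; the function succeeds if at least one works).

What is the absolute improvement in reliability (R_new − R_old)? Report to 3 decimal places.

R_before = 0.639
R_after = 1 − (1 − 0.639)^3 = 0.953
ΔR = 0.953 − 0.639 = 0.314

0.314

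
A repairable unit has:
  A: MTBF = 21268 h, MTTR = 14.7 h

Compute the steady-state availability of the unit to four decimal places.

0.9993

A(A) = MTBF/(MTBF+MTTR) = 21268/(21268+14.7) = 0.9993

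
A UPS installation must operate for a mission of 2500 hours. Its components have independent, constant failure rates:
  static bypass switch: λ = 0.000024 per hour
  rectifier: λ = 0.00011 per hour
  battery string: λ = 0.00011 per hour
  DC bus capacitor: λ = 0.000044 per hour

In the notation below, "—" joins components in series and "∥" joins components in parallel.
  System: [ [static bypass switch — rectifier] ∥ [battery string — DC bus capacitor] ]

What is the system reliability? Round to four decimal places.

0.9090

R(static bypass switch) = exp(−0.000024 × 2500) = 0.941765
R(rectifier) = exp(−0.00011 × 2500) = 0.759572
R(battery string) = exp(−0.00011 × 2500) = 0.759572
R(DC bus capacitor) = exp(−0.000044 × 2500) = 0.895834
Series (static bypass switch and rectifier): 0.941765 × 0.759572 = 0.715338
Series (battery string and DC bus capacitor): 0.759572 × 0.895834 = 0.680450
Parallel ([0.715338] and [0.680450]): 1 − (1 − 0.715338)(1 − 0.680450) = 0.9090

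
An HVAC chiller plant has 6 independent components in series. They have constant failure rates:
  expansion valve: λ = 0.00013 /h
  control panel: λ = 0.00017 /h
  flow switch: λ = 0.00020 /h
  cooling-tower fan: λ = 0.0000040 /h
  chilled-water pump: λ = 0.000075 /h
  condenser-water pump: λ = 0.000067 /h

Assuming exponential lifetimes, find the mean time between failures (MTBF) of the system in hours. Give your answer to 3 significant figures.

1550

Series of exponential components: λ_sys = Σ λ_i
λ_sys = 0.00013 + 0.00017 + 0.00020 + 0.0000040 + 0.000075 + 0.000067 = 6.4600e-04 /h
MTBF = 1 / λ_sys = 1550 h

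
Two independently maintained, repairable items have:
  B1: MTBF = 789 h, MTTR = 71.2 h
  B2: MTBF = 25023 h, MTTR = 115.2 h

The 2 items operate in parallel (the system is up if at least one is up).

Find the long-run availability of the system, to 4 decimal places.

A(B1) = MTBF/(MTBF+MTTR) = 789/(789+71.2) = 0.917229
A(B2) = MTBF/(MTBF+MTTR) = 25023/(25023+115.2) = 0.995417
Parallel availability: 1 − (1 − 0.917229)(1 − 0.995417) = 0.9996

0.9996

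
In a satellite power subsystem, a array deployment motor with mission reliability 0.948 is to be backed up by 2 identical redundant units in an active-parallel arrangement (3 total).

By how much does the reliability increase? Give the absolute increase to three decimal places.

0.052

R_before = 0.948
R_after = 1 − (1 − 0.948)^3 = 1.000
ΔR = 1.000 − 0.948 = 0.052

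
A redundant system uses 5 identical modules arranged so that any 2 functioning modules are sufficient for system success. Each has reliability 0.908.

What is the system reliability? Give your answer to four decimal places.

0.9997

R = Σ_{i=2}^{5} C(5,i) p^i (1−p)^{5−i} with p = 0.908
C(5,2)·0.908^2·0.092^3 = 0.006420
C(5,3)·0.908^3·0.092^2 = 0.063363
C(5,4)·0.908^4·0.092^1 = 0.312681
C(5,5)·0.908^5·0.092^0 = 0.617205
Sum = 0.9997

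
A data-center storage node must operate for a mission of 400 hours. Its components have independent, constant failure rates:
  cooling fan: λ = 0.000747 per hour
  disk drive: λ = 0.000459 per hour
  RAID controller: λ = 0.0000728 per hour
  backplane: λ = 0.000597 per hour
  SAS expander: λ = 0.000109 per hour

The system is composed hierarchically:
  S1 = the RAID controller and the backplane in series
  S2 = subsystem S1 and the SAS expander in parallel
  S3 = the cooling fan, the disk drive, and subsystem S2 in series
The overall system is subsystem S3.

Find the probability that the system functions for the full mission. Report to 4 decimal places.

0.6111

R(cooling fan) = exp(−0.000747 × 400) = 0.741708
R(disk drive) = exp(−0.000459 × 400) = 0.832269
R(RAID controller) = exp(−0.0000728 × 400) = 0.971300
R(backplane) = exp(−0.000597 × 400) = 0.787572
R(SAS expander) = exp(−0.000109 × 400) = 0.957337
Series (RAID controller and backplane): 0.971300 × 0.787572 = 0.764969
Parallel ([0.764969] and SAS expander): 1 − (1 − 0.764969)(1 − 0.957337) = 0.989973
Series (cooling fan, disk drive, and [0.989973]): 0.741708 × 0.832269 × 0.989973 = 0.6111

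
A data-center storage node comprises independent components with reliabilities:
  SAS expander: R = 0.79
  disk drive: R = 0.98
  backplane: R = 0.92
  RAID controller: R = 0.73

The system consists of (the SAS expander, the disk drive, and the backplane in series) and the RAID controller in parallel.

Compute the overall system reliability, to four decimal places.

Series (SAS expander, disk drive, and backplane): 0.790000 × 0.980000 × 0.920000 = 0.712264
Parallel ([0.712264] and RAID controller): 1 − (1 − 0.712264)(1 − 0.730000) = 0.9223

0.9223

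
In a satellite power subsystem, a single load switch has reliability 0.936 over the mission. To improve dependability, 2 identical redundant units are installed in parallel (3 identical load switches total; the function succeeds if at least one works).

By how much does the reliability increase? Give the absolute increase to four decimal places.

0.0637

R_before = 0.936
R_after = 1 − (1 − 0.936)^3 = 0.9997
ΔR = 0.9997 − 0.936 = 0.0637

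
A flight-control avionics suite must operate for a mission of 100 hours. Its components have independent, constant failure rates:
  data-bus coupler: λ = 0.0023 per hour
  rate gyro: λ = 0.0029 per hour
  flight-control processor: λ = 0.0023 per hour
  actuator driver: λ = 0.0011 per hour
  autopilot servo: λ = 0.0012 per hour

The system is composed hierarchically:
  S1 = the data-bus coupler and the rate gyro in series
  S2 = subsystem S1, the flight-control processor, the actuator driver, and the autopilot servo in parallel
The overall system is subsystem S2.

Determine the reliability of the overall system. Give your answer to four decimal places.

R(data-bus coupler) = exp(−0.0023 × 100) = 0.794534
R(rate gyro) = exp(−0.0029 × 100) = 0.748264
R(flight-control processor) = exp(−0.0023 × 100) = 0.794534
R(actuator driver) = exp(−0.0011 × 100) = 0.895834
R(autopilot servo) = exp(−0.0012 × 100) = 0.886920
Series (data-bus coupler and rate gyro): 0.794534 × 0.748264 = 0.594521
Parallel ([0.594521], flight-control processor, actuator driver, and autopilot servo): 1 − (1 − 0.594521)(1 − 0.794534)(1 − 0.895834)(1 − 0.886920) = 0.9990

0.9990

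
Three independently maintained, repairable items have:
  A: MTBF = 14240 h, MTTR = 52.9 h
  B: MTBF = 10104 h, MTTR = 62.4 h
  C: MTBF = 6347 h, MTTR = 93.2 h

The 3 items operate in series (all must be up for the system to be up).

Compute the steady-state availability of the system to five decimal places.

0.97585

A(A) = MTBF/(MTBF+MTTR) = 14240/(14240+52.9) = 0.996299
A(B) = MTBF/(MTBF+MTTR) = 10104/(10104+62.4) = 0.993862
A(C) = MTBF/(MTBF+MTTR) = 6347/(6347+93.2) = 0.985528
Series availability: 0.996299 × 0.993862 × 0.985528 = 0.97585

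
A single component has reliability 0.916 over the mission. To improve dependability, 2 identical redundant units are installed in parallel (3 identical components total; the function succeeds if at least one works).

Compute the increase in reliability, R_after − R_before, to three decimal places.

R_before = 0.916
R_after = 1 − (1 − 0.916)^3 = 0.999
ΔR = 0.999 − 0.916 = 0.083

0.083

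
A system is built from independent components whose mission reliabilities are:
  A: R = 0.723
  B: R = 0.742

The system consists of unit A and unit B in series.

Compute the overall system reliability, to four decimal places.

0.5365

Series (A and B): 0.723000 × 0.742000 = 0.5365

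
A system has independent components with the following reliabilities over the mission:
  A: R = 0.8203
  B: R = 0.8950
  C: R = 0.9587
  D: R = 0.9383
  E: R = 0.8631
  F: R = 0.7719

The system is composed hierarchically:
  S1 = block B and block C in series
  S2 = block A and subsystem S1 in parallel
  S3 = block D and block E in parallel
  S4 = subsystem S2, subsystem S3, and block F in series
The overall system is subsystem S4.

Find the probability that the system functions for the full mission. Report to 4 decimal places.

0.7459

Series (B and C): 0.895000 × 0.958700 = 0.858037
Parallel (A and [0.858037]): 1 − (1 − 0.820300)(1 − 0.858037) = 0.974489
Parallel (D and E): 1 − (1 − 0.938300)(1 − 0.863100) = 0.991553
Series ([0.974489], [0.991553], and F): 0.974489 × 0.991553 × 0.771900 = 0.7459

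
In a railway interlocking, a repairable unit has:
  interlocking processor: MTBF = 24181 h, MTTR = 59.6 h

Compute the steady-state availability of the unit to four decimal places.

A(interlocking processor) = MTBF/(MTBF+MTTR) = 24181/(24181+59.6) = 0.9975

0.9975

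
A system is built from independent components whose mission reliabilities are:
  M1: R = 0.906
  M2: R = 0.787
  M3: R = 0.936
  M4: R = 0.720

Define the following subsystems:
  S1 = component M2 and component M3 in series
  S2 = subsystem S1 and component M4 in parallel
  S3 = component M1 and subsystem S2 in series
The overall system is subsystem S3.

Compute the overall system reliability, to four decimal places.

Series (M2 and M3): 0.787000 × 0.936000 = 0.736632
Parallel ([0.736632] and M4): 1 − (1 − 0.736632)(1 − 0.720000) = 0.926257
Series (M1 and [0.926257]): 0.906000 × 0.926257 = 0.8392

0.8392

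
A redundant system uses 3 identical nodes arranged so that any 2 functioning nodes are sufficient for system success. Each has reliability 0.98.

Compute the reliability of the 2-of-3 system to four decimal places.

0.9988

R = Σ_{i=2}^{3} C(3,i) p^i (1−p)^{3−i} with p = 0.98
C(3,2)·0.98^2·0.02^1 = 0.057624
C(3,3)·0.98^3·0.02^0 = 0.941192
Sum = 0.9988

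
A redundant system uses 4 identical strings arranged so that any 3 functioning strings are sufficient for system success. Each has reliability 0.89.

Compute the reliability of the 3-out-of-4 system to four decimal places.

0.9376

R = Σ_{i=3}^{4} C(4,i) p^i (1−p)^{4−i} with p = 0.89
C(4,3)·0.89^3·0.11^1 = 0.310186
C(4,4)·0.89^4·0.11^0 = 0.627422
Sum = 0.9376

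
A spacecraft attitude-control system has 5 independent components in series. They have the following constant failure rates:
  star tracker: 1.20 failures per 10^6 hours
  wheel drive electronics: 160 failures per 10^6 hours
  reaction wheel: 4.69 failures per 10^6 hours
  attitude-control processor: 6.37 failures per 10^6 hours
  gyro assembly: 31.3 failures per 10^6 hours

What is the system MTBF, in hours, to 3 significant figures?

Series of exponential components: λ_sys = Σ λ_i
λ_sys = 0.00000120 + 0.000160 + 0.00000469 + 0.00000637 + 0.0000313 = 2.0356e-04 /h
MTBF = 1 / λ_sys = 4910 h

4910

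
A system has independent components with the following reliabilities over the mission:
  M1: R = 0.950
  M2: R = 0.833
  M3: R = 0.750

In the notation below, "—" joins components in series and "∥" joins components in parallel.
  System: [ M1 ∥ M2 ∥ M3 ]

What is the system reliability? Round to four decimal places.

0.9979

Parallel (M1, M2, and M3): 1 − (1 − 0.950000)(1 − 0.833000)(1 − 0.750000) = 0.9979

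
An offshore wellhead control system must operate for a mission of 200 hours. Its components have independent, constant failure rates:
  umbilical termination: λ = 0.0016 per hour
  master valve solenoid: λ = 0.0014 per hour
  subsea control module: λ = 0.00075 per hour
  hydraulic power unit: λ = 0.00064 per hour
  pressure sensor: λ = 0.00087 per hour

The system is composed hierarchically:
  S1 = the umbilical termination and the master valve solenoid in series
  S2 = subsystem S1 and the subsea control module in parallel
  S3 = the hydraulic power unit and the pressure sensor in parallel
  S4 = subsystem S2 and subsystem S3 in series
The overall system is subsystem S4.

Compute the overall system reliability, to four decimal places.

R(umbilical termination) = exp(−0.0016 × 200) = 0.726149
R(master valve solenoid) = exp(−0.0014 × 200) = 0.755784
R(subsea control module) = exp(−0.00075 × 200) = 0.860708
R(hydraulic power unit) = exp(−0.00064 × 200) = 0.879853
R(pressure sensor) = exp(−0.00087 × 200) = 0.840297
Series (umbilical termination and master valve solenoid): 0.726149 × 0.755784 = 0.548812
Parallel ([0.548812] and subsea control module): 1 − (1 − 0.548812)(1 − 0.860708) = 0.937153
Parallel (hydraulic power unit and pressure sensor): 1 − (1 − 0.879853)(1 − 0.840297) = 0.980812
Series ([0.937153] and [0.980812]): 0.937153 × 0.980812 = 0.9192

0.9192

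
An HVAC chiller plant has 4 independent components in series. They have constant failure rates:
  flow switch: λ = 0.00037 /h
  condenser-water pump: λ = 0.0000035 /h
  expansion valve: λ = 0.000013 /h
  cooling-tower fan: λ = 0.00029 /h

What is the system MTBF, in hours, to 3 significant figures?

Series of exponential components: λ_sys = Σ λ_i
λ_sys = 0.00037 + 0.0000035 + 0.000013 + 0.00029 = 6.7650e-04 /h
MTBF = 1 / λ_sys = 1480 h

1480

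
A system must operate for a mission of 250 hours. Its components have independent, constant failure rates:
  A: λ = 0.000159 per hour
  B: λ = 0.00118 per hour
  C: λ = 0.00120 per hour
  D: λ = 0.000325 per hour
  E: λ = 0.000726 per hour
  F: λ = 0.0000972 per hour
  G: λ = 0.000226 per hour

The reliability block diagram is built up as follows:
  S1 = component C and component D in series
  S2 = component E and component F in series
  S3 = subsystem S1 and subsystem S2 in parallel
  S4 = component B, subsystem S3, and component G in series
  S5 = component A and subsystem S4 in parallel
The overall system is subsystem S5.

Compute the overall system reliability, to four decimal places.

R(A) = exp(−0.000159 × 250) = 0.961030
R(B) = exp(−0.00118 × 250) = 0.744532
R(C) = exp(−0.00120 × 250) = 0.740818
R(D) = exp(−0.000325 × 250) = 0.921963
R(E) = exp(−0.000726 × 250) = 0.834018
R(F) = exp(−0.0000972 × 250) = 0.975993
R(G) = exp(−0.000226 × 250) = 0.945066
Series (C and D): 0.740818 × 0.921963 = 0.683007
Series (E and F): 0.834018 × 0.975993 = 0.813996
Parallel ([0.683007] and [0.813996]): 1 − (1 − 0.683007)(1 − 0.813996) = 0.941038
Series (B, [0.941038], and G): 0.744532 × 0.941038 × 0.945066 = 0.662144
Parallel (A and [0.662144]): 1 − (1 − 0.961030)(1 − 0.662144) = 0.9868

0.9868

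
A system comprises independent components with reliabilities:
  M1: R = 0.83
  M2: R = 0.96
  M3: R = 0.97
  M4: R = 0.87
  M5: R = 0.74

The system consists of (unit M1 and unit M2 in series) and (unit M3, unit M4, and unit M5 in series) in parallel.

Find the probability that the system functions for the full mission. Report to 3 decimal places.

0.924

Series (M1 and M2): 0.83000 × 0.96000 = 0.79680
Series (M3, M4, and M5): 0.97000 × 0.87000 × 0.74000 = 0.62449
Parallel ([0.79680] and [0.62449]): 1 − (1 − 0.79680)(1 − 0.62449) = 0.924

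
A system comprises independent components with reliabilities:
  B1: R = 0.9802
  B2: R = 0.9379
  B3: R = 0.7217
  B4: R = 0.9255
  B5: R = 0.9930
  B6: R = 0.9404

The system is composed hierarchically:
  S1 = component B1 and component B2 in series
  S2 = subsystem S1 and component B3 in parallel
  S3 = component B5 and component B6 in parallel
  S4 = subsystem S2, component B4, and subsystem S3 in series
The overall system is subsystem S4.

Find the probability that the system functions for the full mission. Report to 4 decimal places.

Series (B1 and B2): 0.980200 × 0.937900 = 0.919330
Parallel ([0.919330] and B3): 1 − (1 − 0.919330)(1 − 0.721700) = 0.977550
Parallel (B5 and B6): 1 − (1 − 0.993000)(1 − 0.940400) = 0.999583
Series ([0.977550], B4, and [0.999583]): 0.977550 × 0.925500 × 0.999583 = 0.9043

0.9043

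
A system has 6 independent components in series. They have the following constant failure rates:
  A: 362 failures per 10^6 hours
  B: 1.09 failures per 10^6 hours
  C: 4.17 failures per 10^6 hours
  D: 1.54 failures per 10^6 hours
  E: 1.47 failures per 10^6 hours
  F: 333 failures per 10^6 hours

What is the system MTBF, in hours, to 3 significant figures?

Series of exponential components: λ_sys = Σ λ_i
λ_sys = 0.000362 + 0.00000109 + 0.00000417 + 0.00000154 + 0.00000147 + 0.000333 = 7.0327e-04 /h
MTBF = 1 / λ_sys = 1420 h

1420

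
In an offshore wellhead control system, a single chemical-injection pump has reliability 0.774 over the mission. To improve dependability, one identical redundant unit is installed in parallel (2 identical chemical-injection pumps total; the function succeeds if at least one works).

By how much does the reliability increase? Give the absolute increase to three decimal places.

0.175

R_before = 0.774
R_after = 1 − (1 − 0.774)^2 = 0.949
ΔR = 0.949 − 0.774 = 0.175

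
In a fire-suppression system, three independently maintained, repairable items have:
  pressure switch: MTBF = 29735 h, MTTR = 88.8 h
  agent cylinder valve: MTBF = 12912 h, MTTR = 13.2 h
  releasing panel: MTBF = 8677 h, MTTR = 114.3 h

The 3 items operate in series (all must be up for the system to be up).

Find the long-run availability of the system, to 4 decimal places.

A(pressure switch) = MTBF/(MTBF+MTTR) = 29735/(29735+88.8) = 0.997023
A(agent cylinder valve) = MTBF/(MTBF+MTTR) = 12912/(12912+13.2) = 0.998979
A(releasing panel) = MTBF/(MTBF+MTTR) = 8677/(8677+114.3) = 0.986999
Series availability: 0.997023 × 0.998979 × 0.986999 = 0.9831

0.9831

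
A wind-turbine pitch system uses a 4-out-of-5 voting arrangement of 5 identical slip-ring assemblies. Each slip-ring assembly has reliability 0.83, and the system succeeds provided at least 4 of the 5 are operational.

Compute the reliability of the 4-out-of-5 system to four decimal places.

0.7973

R = Σ_{i=4}^{5} C(5,i) p^i (1−p)^{5−i} with p = 0.83
C(5,4)·0.83^4·0.17^1 = 0.403396
C(5,5)·0.83^5·0.17^0 = 0.393904
Sum = 0.7973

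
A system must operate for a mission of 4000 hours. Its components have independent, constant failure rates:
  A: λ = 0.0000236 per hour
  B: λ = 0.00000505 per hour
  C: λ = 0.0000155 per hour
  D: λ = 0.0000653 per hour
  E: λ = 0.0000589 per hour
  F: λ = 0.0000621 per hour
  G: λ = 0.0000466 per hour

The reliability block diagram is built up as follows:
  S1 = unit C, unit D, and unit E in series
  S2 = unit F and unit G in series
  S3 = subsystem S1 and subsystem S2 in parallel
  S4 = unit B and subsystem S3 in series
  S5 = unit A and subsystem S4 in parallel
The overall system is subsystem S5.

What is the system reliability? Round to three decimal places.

0.985

R(A) = exp(−0.0000236 × 4000) = 0.90992
R(B) = exp(−0.00000505 × 4000) = 0.98000
R(C) = exp(−0.0000155 × 4000) = 0.93988
R(D) = exp(−0.0000653 × 4000) = 0.77013
R(E) = exp(−0.0000589 × 4000) = 0.79010
R(F) = exp(−0.0000621 × 4000) = 0.78005
R(G) = exp(−0.0000466 × 4000) = 0.82994
Series (C, D, and E): 0.93988 × 0.77013 × 0.79010 = 0.57190
Series (F and G): 0.78005 × 0.82994 = 0.64739
Parallel ([0.57190] and [0.64739]): 1 − (1 − 0.57190)(1 − 0.64739) = 0.84905
Series (B and [0.84905]): 0.98000 × 0.84905 = 0.83207
Parallel (A and [0.83207]): 1 − (1 − 0.90992)(1 − 0.83207) = 0.985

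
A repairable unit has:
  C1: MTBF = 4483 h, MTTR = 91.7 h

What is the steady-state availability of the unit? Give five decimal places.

0.97995

A(C1) = MTBF/(MTBF+MTTR) = 4483/(4483+91.7) = 0.97995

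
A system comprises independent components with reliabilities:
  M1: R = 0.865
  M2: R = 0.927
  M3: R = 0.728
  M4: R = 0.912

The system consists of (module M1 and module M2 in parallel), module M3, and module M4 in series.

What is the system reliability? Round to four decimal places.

0.6574

Parallel (M1 and M2): 1 − (1 − 0.865000)(1 − 0.927000) = 0.990145
Series ([0.990145], M3, and M4): 0.990145 × 0.728000 × 0.912000 = 0.6574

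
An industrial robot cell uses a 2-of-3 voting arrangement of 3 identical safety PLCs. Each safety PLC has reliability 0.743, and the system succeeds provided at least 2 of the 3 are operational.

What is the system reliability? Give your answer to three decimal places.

0.836

R = Σ_{i=2}^{3} C(3,i) p^i (1−p)^{3−i} with p = 0.743
C(3,2)·0.743^2·0.257^1 = 0.42563
C(3,3)·0.743^3·0.257^0 = 0.41017
Sum = 0.836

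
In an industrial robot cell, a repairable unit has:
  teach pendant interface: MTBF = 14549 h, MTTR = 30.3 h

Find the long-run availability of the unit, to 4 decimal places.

0.9979

A(teach pendant interface) = MTBF/(MTBF+MTTR) = 14549/(14549+30.3) = 0.9979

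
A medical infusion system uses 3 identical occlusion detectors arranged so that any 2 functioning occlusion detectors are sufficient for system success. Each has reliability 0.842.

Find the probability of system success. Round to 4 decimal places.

0.9330

R = Σ_{i=2}^{3} C(3,i) p^i (1−p)^{3−i} with p = 0.842
C(3,2)·0.842^2·0.158^1 = 0.336049
C(3,3)·0.842^3·0.158^0 = 0.596948
Sum = 0.9330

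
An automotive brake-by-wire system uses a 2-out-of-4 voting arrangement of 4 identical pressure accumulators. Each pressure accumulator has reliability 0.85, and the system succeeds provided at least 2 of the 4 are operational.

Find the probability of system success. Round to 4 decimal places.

0.9880

R = Σ_{i=2}^{4} C(4,i) p^i (1−p)^{4−i} with p = 0.85
C(4,2)·0.85^2·0.15^2 = 0.097538
C(4,3)·0.85^3·0.15^1 = 0.368475
C(4,4)·0.85^4·0.15^0 = 0.522006
Sum = 0.9880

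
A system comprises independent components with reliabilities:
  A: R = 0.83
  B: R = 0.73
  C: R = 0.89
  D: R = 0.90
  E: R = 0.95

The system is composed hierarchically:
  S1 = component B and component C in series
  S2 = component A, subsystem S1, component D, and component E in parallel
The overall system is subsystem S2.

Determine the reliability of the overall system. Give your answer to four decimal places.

Series (B and C): 0.730000 × 0.890000 = 0.649700
Parallel (A, [0.649700], D, and E): 1 − (1 − 0.830000)(1 − 0.649700)(1 − 0.900000)(1 − 0.950000) = 0.9997

0.9997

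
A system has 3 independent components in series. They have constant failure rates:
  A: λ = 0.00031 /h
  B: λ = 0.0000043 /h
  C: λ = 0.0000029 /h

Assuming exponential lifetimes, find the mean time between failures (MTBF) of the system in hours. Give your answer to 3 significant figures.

3150

Series of exponential components: λ_sys = Σ λ_i
λ_sys = 0.00031 + 0.0000043 + 0.0000029 = 3.1720e-04 /h
MTBF = 1 / λ_sys = 3150 h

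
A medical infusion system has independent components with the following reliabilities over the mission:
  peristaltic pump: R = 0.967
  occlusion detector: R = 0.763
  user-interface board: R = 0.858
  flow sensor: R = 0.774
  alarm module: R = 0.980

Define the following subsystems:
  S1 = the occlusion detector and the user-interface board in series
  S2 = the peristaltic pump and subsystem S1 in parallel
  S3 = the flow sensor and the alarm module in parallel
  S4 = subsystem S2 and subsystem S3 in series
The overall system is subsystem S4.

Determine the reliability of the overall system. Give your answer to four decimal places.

0.9841

Series (occlusion detector and user-interface board): 0.763000 × 0.858000 = 0.654654
Parallel (peristaltic pump and [0.654654]): 1 − (1 − 0.967000)(1 − 0.654654) = 0.988604
Parallel (flow sensor and alarm module): 1 − (1 − 0.774000)(1 − 0.980000) = 0.995480
Series ([0.988604] and [0.995480]): 0.988604 × 0.995480 = 0.9841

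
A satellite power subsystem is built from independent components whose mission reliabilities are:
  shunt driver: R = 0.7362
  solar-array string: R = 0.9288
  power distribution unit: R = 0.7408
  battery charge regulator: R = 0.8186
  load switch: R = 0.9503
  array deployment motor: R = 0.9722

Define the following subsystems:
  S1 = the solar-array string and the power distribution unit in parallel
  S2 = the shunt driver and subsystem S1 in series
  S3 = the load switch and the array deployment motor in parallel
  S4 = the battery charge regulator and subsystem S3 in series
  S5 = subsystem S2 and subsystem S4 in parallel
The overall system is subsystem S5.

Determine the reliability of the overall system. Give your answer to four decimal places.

0.9494

Parallel (solar-array string and power distribution unit): 1 − (1 − 0.928800)(1 − 0.740800) = 0.981545
Series (shunt driver and [0.981545]): 0.736200 × 0.981545 = 0.722613
Parallel (load switch and array deployment motor): 1 − (1 − 0.950300)(1 − 0.972200) = 0.998618
Series (battery charge regulator and [0.998618]): 0.818600 × 0.998618 = 0.817469
Parallel ([0.722613] and [0.817469]): 1 − (1 − 0.722613)(1 − 0.817469) = 0.9494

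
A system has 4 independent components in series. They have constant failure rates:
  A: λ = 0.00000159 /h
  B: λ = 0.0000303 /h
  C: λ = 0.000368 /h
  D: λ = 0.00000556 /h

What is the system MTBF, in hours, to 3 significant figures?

2470

Series of exponential components: λ_sys = Σ λ_i
λ_sys = 0.00000159 + 0.0000303 + 0.000368 + 0.00000556 = 4.0545e-04 /h
MTBF = 1 / λ_sys = 2470 h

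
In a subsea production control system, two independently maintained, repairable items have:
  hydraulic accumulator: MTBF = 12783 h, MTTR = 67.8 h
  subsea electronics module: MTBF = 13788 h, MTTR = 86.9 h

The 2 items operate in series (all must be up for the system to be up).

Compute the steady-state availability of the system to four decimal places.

0.9885

A(hydraulic accumulator) = MTBF/(MTBF+MTTR) = 12783/(12783+67.8) = 0.994724
A(subsea electronics module) = MTBF/(MTBF+MTTR) = 13788/(13788+86.9) = 0.993737
Series availability: 0.994724 × 0.993737 = 0.9885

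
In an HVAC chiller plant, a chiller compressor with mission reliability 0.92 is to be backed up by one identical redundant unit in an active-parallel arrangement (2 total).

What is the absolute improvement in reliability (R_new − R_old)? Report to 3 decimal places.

R_before = 0.92
R_after = 1 − (1 − 0.92)^2 = 0.994
ΔR = 0.994 − 0.92 = 0.074

0.074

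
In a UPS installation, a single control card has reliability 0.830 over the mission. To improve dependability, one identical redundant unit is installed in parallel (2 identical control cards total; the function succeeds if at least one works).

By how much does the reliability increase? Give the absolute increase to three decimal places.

R_before = 0.830
R_after = 1 − (1 − 0.830)^2 = 0.971
ΔR = 0.971 − 0.830 = 0.141

0.141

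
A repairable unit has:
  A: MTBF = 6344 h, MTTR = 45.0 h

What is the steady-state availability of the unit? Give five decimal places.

A(A) = MTBF/(MTBF+MTTR) = 6344/(6344+45.0) = 0.99296

0.99296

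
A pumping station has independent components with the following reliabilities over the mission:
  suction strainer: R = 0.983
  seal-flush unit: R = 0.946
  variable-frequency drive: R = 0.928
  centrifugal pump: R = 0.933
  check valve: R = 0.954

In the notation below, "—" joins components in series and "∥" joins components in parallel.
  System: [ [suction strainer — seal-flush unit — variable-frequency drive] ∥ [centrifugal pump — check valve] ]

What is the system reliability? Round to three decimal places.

0.985

Series (suction strainer, seal-flush unit, and variable-frequency drive): 0.98300 × 0.94600 × 0.92800 = 0.86296
Series (centrifugal pump and check valve): 0.93300 × 0.95400 = 0.89008
Parallel ([0.86296] and [0.89008]): 1 − (1 − 0.86296)(1 − 0.89008) = 0.985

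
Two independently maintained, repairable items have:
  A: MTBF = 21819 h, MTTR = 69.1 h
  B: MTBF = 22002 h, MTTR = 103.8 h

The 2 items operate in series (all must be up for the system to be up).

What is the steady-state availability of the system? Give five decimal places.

0.99216

A(A) = MTBF/(MTBF+MTTR) = 21819/(21819+69.1) = 0.996843
A(B) = MTBF/(MTBF+MTTR) = 22002/(22002+103.8) = 0.995304
Series availability: 0.996843 × 0.995304 = 0.99216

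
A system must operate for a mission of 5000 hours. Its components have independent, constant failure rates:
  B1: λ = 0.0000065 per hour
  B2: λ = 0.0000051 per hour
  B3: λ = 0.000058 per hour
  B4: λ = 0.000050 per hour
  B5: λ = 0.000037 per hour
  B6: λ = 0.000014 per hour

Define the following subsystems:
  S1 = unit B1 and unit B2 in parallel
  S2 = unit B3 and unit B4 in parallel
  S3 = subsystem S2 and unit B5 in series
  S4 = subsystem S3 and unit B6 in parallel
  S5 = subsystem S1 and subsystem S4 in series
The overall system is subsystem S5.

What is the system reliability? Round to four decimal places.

0.9847

R(B1) = exp(−0.0000065 × 5000) = 0.968022
R(B2) = exp(−0.0000051 × 5000) = 0.974822
R(B3) = exp(−0.000058 × 5000) = 0.748264
R(B4) = exp(−0.000050 × 5000) = 0.778801
R(B5) = exp(−0.000037 × 5000) = 0.831104
R(B6) = exp(−0.000014 × 5000) = 0.932394
Parallel (B1 and B2): 1 − (1 − 0.968022)(1 − 0.974822) = 0.999195
Parallel (B3 and B4): 1 − (1 − 0.748264)(1 − 0.778801) = 0.944316
Series ([0.944316] and B5): 0.944316 × 0.831104 = 0.784825
Parallel ([0.784825] and B6): 1 − (1 − 0.784825)(1 − 0.932394) = 0.985453
Series ([0.999195] and [0.985453]): 0.999195 × 0.985453 = 0.9847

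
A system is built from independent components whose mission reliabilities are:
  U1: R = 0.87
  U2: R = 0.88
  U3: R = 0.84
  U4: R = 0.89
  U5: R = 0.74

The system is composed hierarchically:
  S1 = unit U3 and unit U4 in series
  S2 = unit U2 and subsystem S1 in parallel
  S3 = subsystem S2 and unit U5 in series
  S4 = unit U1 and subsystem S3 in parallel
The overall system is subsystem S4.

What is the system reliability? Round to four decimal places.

0.9633

Series (U3 and U4): 0.840000 × 0.890000 = 0.747600
Parallel (U2 and [0.747600]): 1 − (1 − 0.880000)(1 − 0.747600) = 0.969712
Series ([0.969712] and U5): 0.969712 × 0.740000 = 0.717587
Parallel (U1 and [0.717587]): 1 − (1 − 0.870000)(1 − 0.717587) = 0.9633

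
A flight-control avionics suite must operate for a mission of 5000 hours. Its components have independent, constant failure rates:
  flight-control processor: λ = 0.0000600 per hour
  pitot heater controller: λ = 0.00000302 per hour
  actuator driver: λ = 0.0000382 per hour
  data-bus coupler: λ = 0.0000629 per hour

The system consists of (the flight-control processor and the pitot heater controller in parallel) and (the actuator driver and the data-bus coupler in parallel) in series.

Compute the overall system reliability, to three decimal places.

0.949

R(flight-control processor) = exp(−0.0000600 × 5000) = 0.74082
R(pitot heater controller) = exp(−0.00000302 × 5000) = 0.98501
R(actuator driver) = exp(−0.0000382 × 5000) = 0.82613
R(data-bus coupler) = exp(−0.0000629 × 5000) = 0.73015
Parallel (flight-control processor and pitot heater controller): 1 − (1 − 0.74082)(1 − 0.98501) = 0.99611
Parallel (actuator driver and data-bus coupler): 1 − (1 − 0.82613)(1 − 0.73015) = 0.95308
Series ([0.99611] and [0.95308]): 0.99611 × 0.95308 = 0.949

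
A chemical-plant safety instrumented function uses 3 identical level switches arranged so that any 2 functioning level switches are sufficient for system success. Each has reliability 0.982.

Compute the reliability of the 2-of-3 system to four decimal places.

R = Σ_{i=2}^{3} C(3,i) p^i (1−p)^{3−i} with p = 0.982
C(3,2)·0.982^2·0.018^1 = 0.052073
C(3,3)·0.982^3·0.018^0 = 0.946966
Sum = 0.9990

0.9990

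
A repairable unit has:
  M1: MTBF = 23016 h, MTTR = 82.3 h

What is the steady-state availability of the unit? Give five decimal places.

0.99644

A(M1) = MTBF/(MTBF+MTTR) = 23016/(23016+82.3) = 0.99644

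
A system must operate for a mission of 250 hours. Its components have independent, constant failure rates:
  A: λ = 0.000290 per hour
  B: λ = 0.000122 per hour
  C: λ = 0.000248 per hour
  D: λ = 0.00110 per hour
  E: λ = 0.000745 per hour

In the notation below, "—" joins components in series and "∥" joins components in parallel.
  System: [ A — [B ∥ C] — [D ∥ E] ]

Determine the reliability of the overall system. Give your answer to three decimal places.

R(A) = exp(−0.000290 × 250) = 0.93007
R(B) = exp(−0.000122 × 250) = 0.96996
R(C) = exp(−0.000248 × 250) = 0.93988
R(D) = exp(−0.00110 × 250) = 0.75957
R(E) = exp(−0.000745 × 250) = 0.83007
Parallel (B and C): 1 − (1 − 0.96996)(1 − 0.93988) = 0.99819
Parallel (D and E): 1 − (1 − 0.75957)(1 − 0.83007) = 0.95914
Series (A, [0.99819], and [0.95914]): 0.93007 × 0.99819 × 0.95914 = 0.890

0.890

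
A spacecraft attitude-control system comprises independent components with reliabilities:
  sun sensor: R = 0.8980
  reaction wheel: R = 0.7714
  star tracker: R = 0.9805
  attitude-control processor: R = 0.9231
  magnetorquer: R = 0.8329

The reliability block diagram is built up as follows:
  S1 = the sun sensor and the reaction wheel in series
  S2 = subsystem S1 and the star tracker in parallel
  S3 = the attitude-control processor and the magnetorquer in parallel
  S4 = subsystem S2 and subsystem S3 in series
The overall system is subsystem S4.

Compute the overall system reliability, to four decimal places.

0.9812

Series (sun sensor and reaction wheel): 0.898000 × 0.771400 = 0.692717
Parallel ([0.692717] and star tracker): 1 − (1 − 0.692717)(1 − 0.980500) = 0.994008
Parallel (attitude-control processor and magnetorquer): 1 − (1 − 0.923100)(1 − 0.832900) = 0.987150
Series ([0.994008] and [0.987150]): 0.994008 × 0.987150 = 0.9812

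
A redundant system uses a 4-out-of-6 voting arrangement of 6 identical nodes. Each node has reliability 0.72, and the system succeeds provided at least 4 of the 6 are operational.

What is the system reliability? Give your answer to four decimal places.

0.7804

R = Σ_{i=4}^{6} C(6,i) p^i (1−p)^{6−i} with p = 0.72
C(6,4)·0.72^4·0.28^2 = 0.316037
C(6,5)·0.72^5·0.28^1 = 0.325066
C(6,6)·0.72^6·0.28^0 = 0.139314
Sum = 0.7804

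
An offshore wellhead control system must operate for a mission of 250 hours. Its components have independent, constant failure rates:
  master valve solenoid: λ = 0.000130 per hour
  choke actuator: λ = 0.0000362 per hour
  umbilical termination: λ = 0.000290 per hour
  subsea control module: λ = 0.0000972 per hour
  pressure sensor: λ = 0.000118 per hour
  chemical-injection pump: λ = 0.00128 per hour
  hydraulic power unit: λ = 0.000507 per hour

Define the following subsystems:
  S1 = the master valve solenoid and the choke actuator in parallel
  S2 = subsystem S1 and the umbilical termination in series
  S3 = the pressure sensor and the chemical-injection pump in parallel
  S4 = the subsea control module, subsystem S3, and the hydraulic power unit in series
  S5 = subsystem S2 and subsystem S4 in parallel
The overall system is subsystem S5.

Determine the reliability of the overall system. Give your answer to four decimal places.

R(master valve solenoid) = exp(−0.000130 × 250) = 0.968022
R(choke actuator) = exp(−0.0000362 × 250) = 0.990991
R(umbilical termination) = exp(−0.000290 × 250) = 0.930066
R(subsea control module) = exp(−0.0000972 × 250) = 0.975993
R(pressure sensor) = exp(−0.000118 × 250) = 0.970931
R(chemical-injection pump) = exp(−0.00128 × 250) = 0.726149
R(hydraulic power unit) = exp(−0.000507 × 250) = 0.880954
Parallel (master valve solenoid and choke actuator): 1 − (1 − 0.968022)(1 − 0.990991) = 0.999712
Series ([0.999712] and umbilical termination): 0.999712 × 0.930066 = 0.929798
Parallel (pressure sensor and chemical-injection pump): 1 − (1 − 0.970931)(1 − 0.726149) = 0.992039
Series (subsea control module, [0.992039], and hydraulic power unit): 0.975993 × 0.992039 × 0.880954 = 0.852960
Parallel ([0.929798] and [0.852960]): 1 − (1 − 0.929798)(1 − 0.852960) = 0.9897

0.9897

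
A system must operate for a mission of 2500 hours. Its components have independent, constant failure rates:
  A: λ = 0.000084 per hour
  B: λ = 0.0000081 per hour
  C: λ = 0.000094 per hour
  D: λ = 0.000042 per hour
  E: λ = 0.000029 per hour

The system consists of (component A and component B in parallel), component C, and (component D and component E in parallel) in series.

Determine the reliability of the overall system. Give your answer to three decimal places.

0.782

R(A) = exp(−0.000084 × 2500) = 0.81058
R(B) = exp(−0.0000081 × 2500) = 0.97995
R(C) = exp(−0.000094 × 2500) = 0.79057
R(D) = exp(−0.000042 × 2500) = 0.90032
R(E) = exp(−0.000029 × 2500) = 0.93007
Parallel (A and B): 1 − (1 − 0.81058)(1 − 0.97995) = 0.99620
Parallel (D and E): 1 − (1 − 0.90032)(1 − 0.93007) = 0.99303
Series ([0.99620], C, and [0.99303]): 0.99620 × 0.79057 × 0.99303 = 0.782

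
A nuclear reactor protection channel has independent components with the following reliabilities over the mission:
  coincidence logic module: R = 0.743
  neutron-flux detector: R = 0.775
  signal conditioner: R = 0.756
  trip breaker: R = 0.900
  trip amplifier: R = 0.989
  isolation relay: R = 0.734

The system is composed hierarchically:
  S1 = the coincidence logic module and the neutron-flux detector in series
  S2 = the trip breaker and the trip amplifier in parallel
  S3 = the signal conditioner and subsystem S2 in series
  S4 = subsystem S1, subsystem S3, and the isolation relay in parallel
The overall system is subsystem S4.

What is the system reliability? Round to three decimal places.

Series (coincidence logic module and neutron-flux detector): 0.74300 × 0.77500 = 0.57583
Parallel (trip breaker and trip amplifier): 1 − (1 − 0.90000)(1 − 0.98900) = 0.99890
Series (signal conditioner and [0.99890]): 0.75600 × 0.99890 = 0.75517
Parallel ([0.57583], [0.75517], and isolation relay): 1 − (1 − 0.57583)(1 − 0.75517)(1 − 0.73400) = 0.972

0.972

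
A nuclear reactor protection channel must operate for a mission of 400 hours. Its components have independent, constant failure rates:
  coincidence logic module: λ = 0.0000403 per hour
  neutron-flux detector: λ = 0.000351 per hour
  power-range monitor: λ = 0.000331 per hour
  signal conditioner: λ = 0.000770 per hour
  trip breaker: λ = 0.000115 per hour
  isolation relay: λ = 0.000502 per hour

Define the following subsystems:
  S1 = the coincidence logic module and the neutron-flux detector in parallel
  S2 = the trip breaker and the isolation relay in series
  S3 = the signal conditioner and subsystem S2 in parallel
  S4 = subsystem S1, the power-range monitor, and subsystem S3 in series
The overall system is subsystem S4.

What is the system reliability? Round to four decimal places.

R(coincidence logic module) = exp(−0.0000403 × 400) = 0.984009
R(neutron-flux detector) = exp(−0.000351 × 400) = 0.869011
R(power-range monitor) = exp(−0.000331 × 400) = 0.875991
R(signal conditioner) = exp(−0.000770 × 400) = 0.734915
R(trip breaker) = exp(−0.000115 × 400) = 0.955042
R(isolation relay) = exp(−0.000502 × 400) = 0.818076
Parallel (coincidence logic module and neutron-flux detector): 1 − (1 − 0.984009)(1 − 0.869011) = 0.997905
Series (trip breaker and isolation relay): 0.955042 × 0.818076 = 0.781297
Parallel (signal conditioner and [0.781297]): 1 − (1 − 0.734915)(1 − 0.781297) = 0.942025
Series ([0.997905], power-range monitor, and [0.942025]): 0.997905 × 0.875991 × 0.942025 = 0.8235

0.8235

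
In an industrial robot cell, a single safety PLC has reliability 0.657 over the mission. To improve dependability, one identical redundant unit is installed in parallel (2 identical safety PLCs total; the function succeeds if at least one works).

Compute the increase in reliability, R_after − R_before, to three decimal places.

0.225

R_before = 0.657
R_after = 1 − (1 − 0.657)^2 = 0.882
ΔR = 0.882 − 0.657 = 0.225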